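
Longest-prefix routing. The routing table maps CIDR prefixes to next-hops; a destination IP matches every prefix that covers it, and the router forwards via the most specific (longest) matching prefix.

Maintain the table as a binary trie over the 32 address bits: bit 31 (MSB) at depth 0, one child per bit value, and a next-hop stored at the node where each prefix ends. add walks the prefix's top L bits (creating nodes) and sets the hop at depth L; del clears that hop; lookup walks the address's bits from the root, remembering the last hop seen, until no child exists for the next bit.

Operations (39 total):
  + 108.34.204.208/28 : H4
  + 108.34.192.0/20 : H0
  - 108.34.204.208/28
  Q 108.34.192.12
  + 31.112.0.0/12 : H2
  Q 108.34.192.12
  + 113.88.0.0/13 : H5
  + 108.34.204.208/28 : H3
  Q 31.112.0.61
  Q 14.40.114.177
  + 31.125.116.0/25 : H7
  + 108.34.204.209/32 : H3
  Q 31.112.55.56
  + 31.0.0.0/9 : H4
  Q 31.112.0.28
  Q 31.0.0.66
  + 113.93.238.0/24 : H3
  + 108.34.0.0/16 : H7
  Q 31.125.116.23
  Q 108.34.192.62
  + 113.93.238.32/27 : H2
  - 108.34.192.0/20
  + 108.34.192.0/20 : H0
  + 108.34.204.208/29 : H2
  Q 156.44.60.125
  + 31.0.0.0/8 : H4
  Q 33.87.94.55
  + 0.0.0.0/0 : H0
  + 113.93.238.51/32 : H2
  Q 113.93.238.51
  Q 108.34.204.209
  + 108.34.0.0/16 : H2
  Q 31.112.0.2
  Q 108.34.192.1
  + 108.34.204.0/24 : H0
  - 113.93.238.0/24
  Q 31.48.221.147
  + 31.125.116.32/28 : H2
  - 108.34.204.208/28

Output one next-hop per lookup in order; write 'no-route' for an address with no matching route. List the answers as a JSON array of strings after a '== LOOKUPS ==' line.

Trace:
  + 108.34.204.208/28 (H4) depth=28
  + 108.34.192.0/20 (H0) depth=20
  del 108.34.204.208/28 (clear depth 28)
  Q 108.34.192.12: descend 01101100001000101100 ; hops seen [H0] ; pick H0
  + 31.112.0.0/12 (H2) depth=12
  Q 108.34.192.12: descend 01101100001000101100 ; hops seen [H0] ; pick H0
  + 113.88.0.0/13 (H5) depth=13
  + 108.34.204.208/28 (H3) depth=28
  Q 31.112.0.61: descend 000111110111 ; hops seen [H2] ; pick H2
  Q 14.40.114.177: descend 000 ; hops seen [∅] ; pick no-route
  + 31.125.116.0/25 (H7) depth=25
  + 108.34.204.209/32 (H3) depth=32
  Q 31.112.55.56: descend 000111110111 ; hops seen [H2] ; pick H2
  + 31.0.0.0/9 (H4) depth=9
  Q 31.112.0.28: descend 000111110111 ; hops seen [H4,H2] ; pick H2
  Q 31.0.0.66: descend 000111110 ; hops seen [H4] ; pick H4
  + 113.93.238.0/24 (H3) depth=24
  + 108.34.0.0/16 (H7) depth=16
  Q 31.125.116.23: descend 0001111101111101011101000 ; hops seen [H4,H2,H7] ; pick H7
  Q 108.34.192.62: descend 01101100001000101100 ; hops seen [H7,H0] ; pick H0
  + 113.93.238.32/27 (H2) depth=27
  del 108.34.192.0/20 (clear depth 20)
  + 108.34.192.0/20 (H0) depth=20
  + 108.34.204.208/29 (H2) depth=29
  Q 156.44.60.125: descend ε ; hops seen [∅] ; pick no-route
  + 31.0.0.0/8 (H4) depth=8
  Q 33.87.94.55: descend 00 ; hops seen [∅] ; pick no-route
  + 0.0.0.0/0 (H0) depth=0
  + 113.93.238.51/32 (H2) depth=32
  Q 113.93.238.51: descend 01110001010111011110111000110011 ; hops seen [H0,H5,H3,H2,H2] ; pick H2
  Q 108.34.204.209: descend 01101100001000101100110011010001 ; hops seen [H0,H7,H0,H3,H2,H3] ; pick H3
  + 108.34.0.0/16 (H2) depth=16
  Q 31.112.0.2: descend 000111110111 ; hops seen [H0,H4,H4,H2] ; pick H2
  Q 108.34.192.1: descend 01101100001000101100 ; hops seen [H0,H2,H0] ; pick H0
  + 108.34.204.0/24 (H0) depth=24
  del 113.93.238.0/24 (clear depth 24)
  Q 31.48.221.147: descend 000111110 ; hops seen [H0,H4,H4] ; pick H4
  + 31.125.116.32/28 (H2) depth=28
  del 108.34.204.208/28 (clear depth 28)

== LOOKUPS ==
["H0","H0","H2","no-route","H2","H2","H4","H7","H0","no-route","no-route","H2","H3","H2","H0","H4"]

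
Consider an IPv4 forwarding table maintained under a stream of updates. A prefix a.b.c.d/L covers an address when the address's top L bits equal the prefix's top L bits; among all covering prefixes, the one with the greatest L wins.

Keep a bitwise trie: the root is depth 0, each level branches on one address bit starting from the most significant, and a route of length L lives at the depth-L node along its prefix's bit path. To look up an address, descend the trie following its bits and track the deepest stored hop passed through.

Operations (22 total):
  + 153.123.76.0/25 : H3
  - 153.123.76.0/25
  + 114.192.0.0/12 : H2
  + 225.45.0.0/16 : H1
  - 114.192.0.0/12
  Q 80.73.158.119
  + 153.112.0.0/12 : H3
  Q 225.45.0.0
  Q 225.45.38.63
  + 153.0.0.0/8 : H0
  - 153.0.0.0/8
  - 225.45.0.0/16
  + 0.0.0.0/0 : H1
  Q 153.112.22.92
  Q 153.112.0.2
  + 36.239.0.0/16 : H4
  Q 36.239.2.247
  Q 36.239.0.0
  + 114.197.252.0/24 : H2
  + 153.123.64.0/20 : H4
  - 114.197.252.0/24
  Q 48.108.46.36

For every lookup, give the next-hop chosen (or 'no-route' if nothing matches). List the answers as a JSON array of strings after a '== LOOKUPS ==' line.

Trace:
  + 153.123.76.0/25 (H3) depth=25
  - 153.123.76.0/25 clear@25
  + 114.192.0.0/12 (H2) depth=12
  + 225.45.0.0/16 (H1) depth=16
  - 114.192.0.0/12 clear@12
  lookup 80.73.158.119: bits 01 walk d0:-→d1:-→d2:- -> no-route
  + 153.112.0.0/12 (H3) depth=12
  lookup 225.45.0.0: bits 1110000100101101 walk d0:-→d1:-→d2:-→d3:-→d4:-→d5:-→d6:-→d7:-→d8:-→d9:-→d10:-→d11:-→d12:-→d13:-→d14:-→d15:-→d16:H1 -> H1
  lookup 225.45.38.63: bits 1110000100101101 walk d0:-→d1:-→d2:-→d3:-→d4:-→d5:-→d6:-→d7:-→d8:-→d9:-→d10:-→d11:-→d12:-→d13:-→d14:-→d15:-→d16:H1 -> H1
  + 153.0.0.0/8 (H0) depth=8
  - 153.0.0.0/8 clear@8
  - 225.45.0.0/16 clear@16
  + 0.0.0.0/0 (H1) depth=0
  lookup 153.112.22.92: bits 100110010111 walk d0:H1→d1:-→d2:-→d3:-→d4:-→d5:-→d6:-→d7:-→d8:-→d9:-→d10:-→d11:-→d12:H3 -> H3
  lookup 153.112.0.2: bits 100110010111 walk d0:H1→d1:-→d2:-→d3:-→d4:-→d5:-→d6:-→d7:-→d8:-→d9:-→d10:-→d11:-→d12:H3 -> H3
  + 36.239.0.0/16 (H4) depth=16
  lookup 36.239.2.247: bits 0010010011101111 walk d0:H1→d1:-→d2:-→d3:-→d4:-→d5:-→d6:-→d7:-→d8:-→d9:-→d10:-→d11:-→d12:-→d13:-→d14:-→d15:-→d16:H4 -> H4
  lookup 36.239.0.0: bits 0010010011101111 walk d0:H1→d1:-→d2:-→d3:-→d4:-→d5:-→d6:-→d7:-→d8:-→d9:-→d10:-→d11:-→d12:-→d13:-→d14:-→d15:-→d16:H4 -> H4
  + 114.197.252.0/24 (H2) depth=24
  + 153.123.64.0/20 (H4) depth=20
  - 114.197.252.0/24 clear@24
  lookup 48.108.46.36: bits 001 walk d0:H1→d1:-→d2:-→d3:- -> H1

== LOOKUPS ==
["no-route","H1","H1","H3","H3","H4","H4","H1"]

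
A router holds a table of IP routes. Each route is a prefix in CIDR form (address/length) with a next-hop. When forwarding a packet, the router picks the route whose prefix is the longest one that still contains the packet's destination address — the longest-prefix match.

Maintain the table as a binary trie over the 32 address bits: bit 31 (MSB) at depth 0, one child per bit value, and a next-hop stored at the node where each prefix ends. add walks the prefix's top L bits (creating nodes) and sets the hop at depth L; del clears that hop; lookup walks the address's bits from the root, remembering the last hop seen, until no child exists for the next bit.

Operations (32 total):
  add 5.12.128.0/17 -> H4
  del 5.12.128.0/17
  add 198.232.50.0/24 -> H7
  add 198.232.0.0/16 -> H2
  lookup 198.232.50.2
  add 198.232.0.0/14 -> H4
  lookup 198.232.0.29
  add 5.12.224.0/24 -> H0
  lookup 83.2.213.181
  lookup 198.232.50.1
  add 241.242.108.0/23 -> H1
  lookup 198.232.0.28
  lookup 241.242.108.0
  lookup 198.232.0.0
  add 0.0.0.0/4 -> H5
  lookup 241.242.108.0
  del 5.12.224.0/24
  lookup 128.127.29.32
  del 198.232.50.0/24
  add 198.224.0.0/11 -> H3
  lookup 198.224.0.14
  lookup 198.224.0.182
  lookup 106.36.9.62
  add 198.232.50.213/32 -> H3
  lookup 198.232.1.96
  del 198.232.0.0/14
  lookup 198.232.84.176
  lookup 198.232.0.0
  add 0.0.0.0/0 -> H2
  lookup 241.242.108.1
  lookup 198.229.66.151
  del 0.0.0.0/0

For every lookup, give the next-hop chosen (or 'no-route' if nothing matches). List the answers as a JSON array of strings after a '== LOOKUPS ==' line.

Process each operation:
  + 5.12.128.0/17 (H4) depth=17
  - 5.12.128.0/17 clear@17
  + 198.232.50.0/24 (H7) depth=24
  + 198.232.0.0/16 (H2) depth=16
  ? 198.232.50.2  path d0:-→d1:-→d2:-→d3:-→d4:-→d5:-→d6:-→d7:-→d8:-→d9:-→d10:-→d11:-→d12:-→d13:-→d14:-→d15:-→d16:H2→d17:-→d18:-→d19:-→d20:-→d21:-→d22:-→d23:-→d24:H7  best=H7
  + 198.232.0.0/14 (H4) depth=14
  ? 198.232.0.29  path d0:-→d1:-→d2:-→d3:-→d4:-→d5:-→d6:-→d7:-→d8:-→d9:-→d10:-→d11:-→d12:-→d13:-→d14:H4→d15:-→d16:H2→d17:-→d18:-  best=H2
  + 5.12.224.0/24 (H0) depth=24
  ? 83.2.213.181  path d0:-→d1:-  best=no-route
  ? 198.232.50.1  path d0:-→d1:-→d2:-→d3:-→d4:-→d5:-→d6:-→d7:-→d8:-→d9:-→d10:-→d11:-→d12:-→d13:-→d14:H4→d15:-→d16:H2→d17:-→d18:-→d19:-→d20:-→d21:-→d22:-→d23:-→d24:H7  best=H7
  + 241.242.108.0/23 (H1) depth=23
  ? 198.232.0.28  path d0:-→d1:-→d2:-→d3:-→d4:-→d5:-→d6:-→d7:-→d8:-→d9:-→d10:-→d11:-→d12:-→d13:-→d14:H4→d15:-→d16:H2→d17:-→d18:-  best=H2
  ? 241.242.108.0  path d0:-→d1:-→d2:-→d3:-→d4:-→d5:-→d6:-→d7:-→d8:-→d9:-→d10:-→d11:-→d12:-→d13:-→d14:-→d15:-→d16:-→d17:-→d18:-→d19:-→d20:-→d21:-→d22:-→d23:H1  best=H1
  ? 198.232.0.0  path d0:-→d1:-→d2:-→d3:-→d4:-→d5:-→d6:-→d7:-→d8:-→d9:-→d10:-→d11:-→d12:-→d13:-→d14:H4→d15:-→d16:H2→d17:-→d18:-  best=H2
  + 0.0.0.0/4 (H5) depth=4
  ? 241.242.108.0  path d0:-→d1:-→d2:-→d3:-→d4:-→d5:-→d6:-→d7:-→d8:-→d9:-→d10:-→d11:-→d12:-→d13:-→d14:-→d15:-→d16:-→d17:-→d18:-→d19:-→d20:-→d21:-→d22:-→d23:H1  best=H1
  - 5.12.224.0/24 clear@24
  ? 128.127.29.32  path d0:-→d1:-  best=no-route
  - 198.232.50.0/24 clear@24
  + 198.224.0.0/11 (H3) depth=11
  ? 198.224.0.14  path d0:-→d1:-→d2:-→d3:-→d4:-→d5:-→d6:-→d7:-→d8:-→d9:-→d10:-→d11:H3→d12:-  best=H3
  ? 198.224.0.182  path d0:-→d1:-→d2:-→d3:-→d4:-→d5:-→d6:-→d7:-→d8:-→d9:-→d10:-→d11:H3→d12:-  best=H3
  ? 106.36.9.62  path d0:-→d1:-  best=no-route
  + 198.232.50.213/32 (H3) depth=32
  ? 198.232.1.96  path d0:-→d1:-→d2:-→d3:-→d4:-→d5:-→d6:-→d7:-→d8:-→d9:-→d10:-→d11:H3→d12:-→d13:-→d14:H4→d15:-→d16:H2→d17:-→d18:-  best=H2
  - 198.232.0.0/14 clear@14
  ? 198.232.84.176  path d0:-→d1:-→d2:-→d3:-→d4:-→d5:-→d6:-→d7:-→d8:-→d9:-→d10:-→d11:H3→d12:-→d13:-→d14:-→d15:-→d16:H2→d17:-  best=H2
  ? 198.232.0.0  path d0:-→d1:-→d2:-→d3:-→d4:-→d5:-→d6:-→d7:-→d8:-→d9:-→d10:-→d11:H3→d12:-→d13:-→d14:-→d15:-→d16:H2→d17:-→d18:-  best=H2
  + 0.0.0.0/0 (H2) depth=0
  ? 241.242.108.1  path d0:H2→d1:-→d2:-→d3:-→d4:-→d5:-→d6:-→d7:-→d8:-→d9:-→d10:-→d11:-→d12:-→d13:-→d14:-→d15:-→d16:-→d17:-→d18:-→d19:-→d20:-→d21:-→d22:-→d23:H1  best=H1
  ? 198.229.66.151  path d0:H2→d1:-→d2:-→d3:-→d4:-→d5:-→d6:-→d7:-→d8:-→d9:-→d10:-→d11:H3→d12:-  best=H3
  - 0.0.0.0/0 clear@0

== LOOKUPS ==
["H7","H2","no-route","H7","H2","H1","H2","H1","no-route","H3","H3","no-route","H2","H2","H2","H1","H3"]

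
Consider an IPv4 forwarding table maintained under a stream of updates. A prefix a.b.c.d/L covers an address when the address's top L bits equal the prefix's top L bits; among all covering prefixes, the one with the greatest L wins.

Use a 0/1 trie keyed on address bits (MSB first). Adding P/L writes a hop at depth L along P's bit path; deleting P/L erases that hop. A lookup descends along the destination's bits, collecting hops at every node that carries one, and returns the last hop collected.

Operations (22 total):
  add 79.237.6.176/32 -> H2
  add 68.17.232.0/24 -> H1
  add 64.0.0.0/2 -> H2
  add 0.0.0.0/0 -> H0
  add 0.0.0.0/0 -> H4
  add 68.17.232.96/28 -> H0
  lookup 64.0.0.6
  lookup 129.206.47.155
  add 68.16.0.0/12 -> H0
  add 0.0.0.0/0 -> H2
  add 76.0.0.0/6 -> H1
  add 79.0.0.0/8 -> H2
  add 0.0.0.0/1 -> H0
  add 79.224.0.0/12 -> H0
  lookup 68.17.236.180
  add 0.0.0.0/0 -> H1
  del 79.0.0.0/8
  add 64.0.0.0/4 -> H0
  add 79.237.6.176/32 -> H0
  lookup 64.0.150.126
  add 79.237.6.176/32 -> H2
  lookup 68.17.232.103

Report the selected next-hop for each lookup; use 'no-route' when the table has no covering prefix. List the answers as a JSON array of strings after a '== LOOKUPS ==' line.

Process each operation:
  add 79.237.6.176/32 -> H2 at depth 32
  add 68.17.232.0/24 -> H1 at depth 24
  add 64.0.0.0/2 -> H2 at depth 2
  add 0.0.0.0/0 -> H0 at depth 0
  add 0.0.0.0/0 -> H4 at depth 0
  add 68.17.232.96/28 -> H0 at depth 28
  Q 64.0.0.6: descend 01000 ; hops seen [H4,H2] ; pick H2
  Q 129.206.47.155: descend ε ; hops seen [H4] ; pick H4
  add 68.16.0.0/12 -> H0 at depth 12
  add 0.0.0.0/0 -> H2 at depth 0
  add 76.0.0.0/6 -> H1 at depth 6
  add 79.0.0.0/8 -> H2 at depth 8
  add 0.0.0.0/1 -> H0 at depth 1
  add 79.224.0.0/12 -> H0 at depth 12
  Q 68.17.236.180: descend 010001000001000111101 ; hops seen [H2,H0,H2,H0] ; pick H0
  add 0.0.0.0/0 -> H1 at depth 0
  - 79.0.0.0/8 clear@8
  add 64.0.0.0/4 -> H0 at depth 4
  add 79.237.6.176/32 -> H0 at depth 32
  Q 64.0.150.126: descend 01000 ; hops seen [H1,H0,H2,H0] ; pick H0
  add 79.237.6.176/32 -> H2 at depth 32
  Q 68.17.232.103: descend 0100010000010001111010000110 ; hops seen [H1,H0,H2,H0,H0,H1,H0] ; pick H0

== LOOKUPS ==
["H2","H4","H0","H0","H0"]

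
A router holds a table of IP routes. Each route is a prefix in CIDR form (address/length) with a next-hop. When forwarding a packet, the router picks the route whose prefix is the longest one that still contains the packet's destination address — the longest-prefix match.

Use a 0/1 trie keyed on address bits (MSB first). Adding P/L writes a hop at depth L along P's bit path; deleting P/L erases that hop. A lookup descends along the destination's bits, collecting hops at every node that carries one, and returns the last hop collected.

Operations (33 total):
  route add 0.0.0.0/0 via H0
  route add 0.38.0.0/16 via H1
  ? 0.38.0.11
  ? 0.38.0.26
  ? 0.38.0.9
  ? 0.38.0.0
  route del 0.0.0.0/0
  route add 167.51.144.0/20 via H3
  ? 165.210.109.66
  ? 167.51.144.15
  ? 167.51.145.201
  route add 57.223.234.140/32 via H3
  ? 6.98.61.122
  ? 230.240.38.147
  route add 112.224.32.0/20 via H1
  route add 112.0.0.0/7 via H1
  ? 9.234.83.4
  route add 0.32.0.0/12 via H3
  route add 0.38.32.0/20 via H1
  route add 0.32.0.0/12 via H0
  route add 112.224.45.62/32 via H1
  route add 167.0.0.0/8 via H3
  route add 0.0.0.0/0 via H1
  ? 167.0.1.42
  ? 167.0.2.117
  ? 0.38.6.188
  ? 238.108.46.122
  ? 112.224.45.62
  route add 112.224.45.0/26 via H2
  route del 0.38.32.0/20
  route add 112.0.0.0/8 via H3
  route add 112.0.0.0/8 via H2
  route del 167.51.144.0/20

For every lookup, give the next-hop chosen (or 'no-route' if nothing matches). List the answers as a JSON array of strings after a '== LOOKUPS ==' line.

Trace:
  + 0.0.0.0/0 (H0) depth=0
  + 0.38.0.0/16 (H1) depth=16
  lookup 0.38.0.11: bits 0000000000100110 walk d0:H0→d1:-→d2:-→d3:-→d4:-→d5:-→d6:-→d7:-→d8:-→d9:-→d10:-→d11:-→d12:-→d13:-→d14:-→d15:-→d16:H1 -> H1
  lookup 0.38.0.26: bits 0000000000100110 walk d0:H0→d1:-→d2:-→d3:-→d4:-→d5:-→d6:-→d7:-→d8:-→d9:-→d10:-→d11:-→d12:-→d13:-→d14:-→d15:-→d16:H1 -> H1
  lookup 0.38.0.9: bits 0000000000100110 walk d0:H0→d1:-→d2:-→d3:-→d4:-→d5:-→d6:-→d7:-→d8:-→d9:-→d10:-→d11:-→d12:-→d13:-→d14:-→d15:-→d16:H1 -> H1
  lookup 0.38.0.0: bits 0000000000100110 walk d0:H0→d1:-→d2:-→d3:-→d4:-→d5:-→d6:-→d7:-→d8:-→d9:-→d10:-→d11:-→d12:-→d13:-→d14:-→d15:-→d16:H1 -> H1
  del 0.0.0.0/0 (clear depth 0)
  + 167.51.144.0/20 (H3) depth=20
  lookup 165.210.109.66: bits 101001 walk d0:-→d1:-→d2:-→d3:-→d4:-→d5:-→d6:- -> no-route
  lookup 167.51.144.15: bits 10100111001100111001 walk d0:-→d1:-→d2:-→d3:-→d4:-→d5:-→d6:-→d7:-→d8:-→d9:-→d10:-→d11:-→d12:-→d13:-→d14:-→d15:-→d16:-→d17:-→d18:-→d19:-→d20:H3 -> H3
  lookup 167.51.145.201: bits 10100111001100111001 walk d0:-→d1:-→d2:-→d3:-→d4:-→d5:-→d6:-→d7:-→d8:-→d9:-→d10:-→d11:-→d12:-→d13:-→d14:-→d15:-→d16:-→d17:-→d18:-→d19:-→d20:H3 -> H3
  + 57.223.234.140/32 (H3) depth=32
  lookup 6.98.61.122: bits 00000 walk d0:-→d1:-→d2:-→d3:-→d4:-→d5:- -> no-route
  lookup 230.240.38.147: bits 1 walk d0:-→d1:- -> no-route
  + 112.224.32.0/20 (H1) depth=20
  + 112.0.0.0/7 (H1) depth=7
  lookup 9.234.83.4: bits 0000 walk d0:-→d1:-→d2:-→d3:-→d4:- -> no-route
  + 0.32.0.0/12 (H3) depth=12
  + 0.38.32.0/20 (H1) depth=20
  + 0.32.0.0/12 (H0) depth=12
  + 112.224.45.62/32 (H1) depth=32
  + 167.0.0.0/8 (H3) depth=8
  + 0.0.0.0/0 (H1) depth=0
  lookup 167.0.1.42: bits 1010011100 walk d0:H1→d1:-→d2:-→d3:-→d4:-→d5:-→d6:-→d7:-→d8:H3→d9:-→d10:- -> H3
  lookup 167.0.2.117: bits 1010011100 walk d0:H1→d1:-→d2:-→d3:-→d4:-→d5:-→d6:-→d7:-→d8:H3→d9:-→d10:- -> H3
  lookup 0.38.6.188: bits 000000000010011000 walk d0:H1→d1:-→d2:-→d3:-→d4:-→d5:-→d6:-→d7:-→d8:-→d9:-→d10:-→d11:-→d12:H0→d13:-→d14:-→d15:-→d16:H1→d17:-→d18:- -> H1
  lookup 238.108.46.122: bits 1 walk d0:H1→d1:- -> H1
  lookup 112.224.45.62: bits 01110000111000000010110100111110 walk d0:H1→d1:-→d2:-→d3:-→d4:-→d5:-→d6:-→d7:H1→d8:-→d9:-→d10:-→d11:-→d12:-→d13:-→d14:-→d15:-→d16:-→d17:-→d18:-→d19:-→d20:H1→d21:-→d22:-→d23:-→d24:-→d25:-→d26:-→d27:-→d28:-→d29:-→d30:-→d31:-→d32:H1 -> H1
  + 112.224.45.0/26 (H2) depth=26
  del 0.38.32.0/20 (clear depth 20)
  + 112.0.0.0/8 (H3) depth=8
  + 112.0.0.0/8 (H2) depth=8
  del 167.51.144.0/20 (clear depth 20)

== LOOKUPS ==
["H1","H1","H1","H1","no-route","H3","H3","no-route","no-route","no-route","H3","H3","H1","H1","H1"]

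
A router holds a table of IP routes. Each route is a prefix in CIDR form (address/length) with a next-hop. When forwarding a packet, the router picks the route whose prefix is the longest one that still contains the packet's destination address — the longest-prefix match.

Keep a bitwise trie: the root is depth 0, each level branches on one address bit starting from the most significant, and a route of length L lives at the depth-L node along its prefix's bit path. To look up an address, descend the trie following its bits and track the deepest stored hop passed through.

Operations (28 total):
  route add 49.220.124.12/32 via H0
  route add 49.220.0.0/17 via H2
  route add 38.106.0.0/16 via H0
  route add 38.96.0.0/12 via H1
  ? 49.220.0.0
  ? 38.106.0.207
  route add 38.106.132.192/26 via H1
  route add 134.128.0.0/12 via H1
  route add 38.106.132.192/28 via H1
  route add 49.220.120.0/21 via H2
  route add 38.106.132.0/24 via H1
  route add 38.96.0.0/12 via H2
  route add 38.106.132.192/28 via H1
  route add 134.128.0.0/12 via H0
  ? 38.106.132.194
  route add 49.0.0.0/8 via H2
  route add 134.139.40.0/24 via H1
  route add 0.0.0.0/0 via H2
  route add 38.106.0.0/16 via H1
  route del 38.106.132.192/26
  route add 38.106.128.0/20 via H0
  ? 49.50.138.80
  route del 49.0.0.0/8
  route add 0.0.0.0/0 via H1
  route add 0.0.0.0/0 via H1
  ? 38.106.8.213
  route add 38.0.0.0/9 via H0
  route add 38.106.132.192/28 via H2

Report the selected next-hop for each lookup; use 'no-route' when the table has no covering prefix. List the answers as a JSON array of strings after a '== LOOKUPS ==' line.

Process each operation:
  + 49.220.124.12/32 (H0) depth=32
  + 49.220.0.0/17 (H2) depth=17
  + 38.106.0.0/16 (H0) depth=16
  + 38.96.0.0/12 (H1) depth=12
  ? 49.220.0.0  path d0:-→d1:-→d2:-→d3:-→d4:-→d5:-→d6:-→d7:-→d8:-→d9:-→d10:-→d11:-→d12:-→d13:-→d14:-→d15:-→d16:-→d17:H2  best=H2
  ? 38.106.0.207  path d0:-→d1:-→d2:-→d3:-→d4:-→d5:-→d6:-→d7:-→d8:-→d9:-→d10:-→d11:-→d12:H1→d13:-→d14:-→d15:-→d16:H0  best=H0
  + 38.106.132.192/26 (H1) depth=26
  + 134.128.0.0/12 (H1) depth=12
  + 38.106.132.192/28 (H1) depth=28
  + 49.220.120.0/21 (H2) depth=21
  + 38.106.132.0/24 (H1) depth=24
  + 38.96.0.0/12 (H2) depth=12
  + 38.106.132.192/28 (H1) depth=28
  + 134.128.0.0/12 (H0) depth=12
  ? 38.106.132.194  path d0:-→d1:-→d2:-→d3:-→d4:-→d5:-→d6:-→d7:-→d8:-→d9:-→d10:-→d11:-→d12:H2→d13:-→d14:-→d15:-→d16:H0→d17:-→d18:-→d19:-→d20:-→d21:-→d22:-→d23:-→d24:H1→d25:-→d26:H1→d27:-→d28:H1  best=H1
  + 49.0.0.0/8 (H2) depth=8
  + 134.139.40.0/24 (H1) depth=24
  + 0.0.0.0/0 (H2) depth=0
  + 38.106.0.0/16 (H1) depth=16
  - 38.106.132.192/26 clear@26
  + 38.106.128.0/20 (H0) depth=20
  ? 49.50.138.80  path d0:H2→d1:-→d2:-→d3:-→d4:-→d5:-→d6:-→d7:-→d8:H2  best=H2
  - 49.0.0.0/8 clear@8
  + 0.0.0.0/0 (H1) depth=0
  + 0.0.0.0/0 (H1) depth=0
  ? 38.106.8.213  path d0:H1→d1:-→d2:-→d3:-→d4:-→d5:-→d6:-→d7:-→d8:-→d9:-→d10:-→d11:-→d12:H2→d13:-→d14:-→d15:-→d16:H1  best=H1
  + 38.0.0.0/9 (H0) depth=9
  + 38.106.132.192/28 (H2) depth=28

== LOOKUPS ==
["H2","H0","H1","H2","H1"]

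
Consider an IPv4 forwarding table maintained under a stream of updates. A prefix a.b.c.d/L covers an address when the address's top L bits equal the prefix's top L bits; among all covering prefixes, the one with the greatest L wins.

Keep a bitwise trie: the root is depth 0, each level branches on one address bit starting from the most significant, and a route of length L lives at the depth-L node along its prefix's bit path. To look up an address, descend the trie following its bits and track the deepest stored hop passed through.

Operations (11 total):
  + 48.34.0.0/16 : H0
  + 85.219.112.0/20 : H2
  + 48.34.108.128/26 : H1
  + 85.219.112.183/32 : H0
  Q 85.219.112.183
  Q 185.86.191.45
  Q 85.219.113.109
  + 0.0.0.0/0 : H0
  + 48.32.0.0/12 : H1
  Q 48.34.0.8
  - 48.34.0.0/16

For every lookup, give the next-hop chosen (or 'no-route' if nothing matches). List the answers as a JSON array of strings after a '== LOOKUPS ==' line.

Apply in order:
  add 48.34.0.0/16 -> H0 at depth 16
  add 85.219.112.0/20 -> H2 at depth 20
  add 48.34.108.128/26 -> H1 at depth 26
  add 85.219.112.183/32 -> H0 at depth 32
  Q 85.219.112.183: descend 01010101110110110111000010110111 ; hops seen [H2,H0] ; pick H0
  Q 185.86.191.45: descend ε ; hops seen [∅] ; pick no-route
  Q 85.219.113.109: descend 01010101110110110111000 ; hops seen [H2] ; pick H2
  add 0.0.0.0/0 -> H0 at depth 0
  add 48.32.0.0/12 -> H1 at depth 12
  Q 48.34.0.8: descend 00110000001000100 ; hops seen [H0,H1,H0] ; pick H0
  del 48.34.0.0/16 (clear depth 16)

== LOOKUPS ==
["H0","no-route","H2","H0"]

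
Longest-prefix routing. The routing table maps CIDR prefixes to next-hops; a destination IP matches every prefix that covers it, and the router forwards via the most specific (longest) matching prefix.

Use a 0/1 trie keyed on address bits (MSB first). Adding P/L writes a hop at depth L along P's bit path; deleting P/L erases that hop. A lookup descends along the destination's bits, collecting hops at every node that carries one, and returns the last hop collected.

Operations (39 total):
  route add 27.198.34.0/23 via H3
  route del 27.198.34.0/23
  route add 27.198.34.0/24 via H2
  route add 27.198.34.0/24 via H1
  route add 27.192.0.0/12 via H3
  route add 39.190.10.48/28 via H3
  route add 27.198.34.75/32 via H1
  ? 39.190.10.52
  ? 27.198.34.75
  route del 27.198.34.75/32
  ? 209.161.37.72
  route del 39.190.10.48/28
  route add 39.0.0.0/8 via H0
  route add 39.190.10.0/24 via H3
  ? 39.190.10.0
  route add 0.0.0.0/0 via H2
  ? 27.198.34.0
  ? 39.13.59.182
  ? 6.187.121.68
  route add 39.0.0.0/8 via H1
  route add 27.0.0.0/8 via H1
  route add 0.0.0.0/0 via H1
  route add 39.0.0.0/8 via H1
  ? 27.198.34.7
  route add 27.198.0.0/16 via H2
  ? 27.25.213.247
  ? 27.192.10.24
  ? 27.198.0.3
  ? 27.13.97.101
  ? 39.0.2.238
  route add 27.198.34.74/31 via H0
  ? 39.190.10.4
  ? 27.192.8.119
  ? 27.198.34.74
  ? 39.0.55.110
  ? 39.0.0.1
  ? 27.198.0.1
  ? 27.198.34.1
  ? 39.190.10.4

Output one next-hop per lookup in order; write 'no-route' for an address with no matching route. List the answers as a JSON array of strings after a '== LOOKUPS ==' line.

Process each operation:
  add 27.198.34.0/23 -> H3 at depth 23
  del 27.198.34.0/23 (clear depth 23)
  add 27.198.34.0/24 -> H2 at depth 24
  add 27.198.34.0/24 -> H1 at depth 24
  add 27.192.0.0/12 -> H3 at depth 12
  add 39.190.10.48/28 -> H3 at depth 28
  add 27.198.34.75/32 -> H1 at depth 32
  lookup 39.190.10.52: bits 0010011110111110000010100011 walk d0:-→d1:-→d2:-→d3:-→d4:-→d5:-→d6:-→d7:-→d8:-→d9:-→d10:-→d11:-→d12:-→d13:-→d14:-→d15:-→d16:-→d17:-→d18:-→d19:-→d20:-→d21:-→d22:-→d23:-→d24:-→d25:-→d26:-→d27:-→d28:H3 -> H3
  lookup 27.198.34.75: bits 00011011110001100010001001001011 walk d0:-→d1:-→d2:-→d3:-→d4:-→d5:-→d6:-→d7:-→d8:-→d9:-→d10:-→d11:-→d12:H3→d13:-→d14:-→d15:-→d16:-→d17:-→d18:-→d19:-→d20:-→d21:-→d22:-→d23:-→d24:H1→d25:-→d26:-→d27:-→d28:-→d29:-→d30:-→d31:-→d32:H1 -> H1
  del 27.198.34.75/32 (clear depth 32)
  lookup 209.161.37.72: bits ε walk d0:- -> no-route
  del 39.190.10.48/28 (clear depth 28)
  add 39.0.0.0/8 -> H0 at depth 8
  add 39.190.10.0/24 -> H3 at depth 24
  lookup 39.190.10.0: bits 00100111101111100000101000 walk d0:-→d1:-→d2:-→d3:-→d4:-→d5:-→d6:-→d7:-→d8:H0→d9:-→d10:-→d11:-→d12:-→d13:-→d14:-→d15:-→d16:-→d17:-→d18:-→d19:-→d20:-→d21:-→d22:-→d23:-→d24:H3→d25:-→d26:- -> H3
  add 0.0.0.0/0 -> H2 at depth 0
  lookup 27.198.34.0: bits 0001101111000110001000100 walk d0:H2→d1:-→d2:-→d3:-→d4:-→d5:-→d6:-→d7:-→d8:-→d9:-→d10:-→d11:-→d12:H3→d13:-→d14:-→d15:-→d16:-→d17:-→d18:-→d19:-→d20:-→d21:-→d22:-→d23:-→d24:H1→d25:- -> H1
  lookup 39.13.59.182: bits 00100111 walk d0:H2→d1:-→d2:-→d3:-→d4:-→d5:-→d6:-→d7:-→d8:H0 -> H0
  lookup 6.187.121.68: bits 000 walk d0:H2→d1:-→d2:-→d3:- -> H2
  add 39.0.0.0/8 -> H1 at depth 8
  add 27.0.0.0/8 -> H1 at depth 8
  add 0.0.0.0/0 -> H1 at depth 0
  add 39.0.0.0/8 -> H1 at depth 8
  lookup 27.198.34.7: bits 0001101111000110001000100 walk d0:H1→d1:-→d2:-→d3:-→d4:-→d5:-→d6:-→d7:-→d8:H1→d9:-→d10:-→d11:-→d12:H3→d13:-→d14:-→d15:-→d16:-→d17:-→d18:-→d19:-→d20:-→d21:-→d22:-→d23:-→d24:H1→d25:- -> H1
  add 27.198.0.0/16 -> H2 at depth 16
  lookup 27.25.213.247: bits 00011011 walk d0:H1→d1:-→d2:-→d3:-→d4:-→d5:-→d6:-→d7:-→d8:H1 -> H1
  lookup 27.192.10.24: bits 0001101111000 walk d0:H1→d1:-→d2:-→d3:-→d4:-→d5:-→d6:-→d7:-→d8:H1→d9:-→d10:-→d11:-→d12:H3→d13:- -> H3
  lookup 27.198.0.3: bits 000110111100011000 walk d0:H1→d1:-→d2:-→d3:-→d4:-→d5:-→d6:-→d7:-→d8:H1→d9:-→d10:-→d11:-→d12:H3→d13:-→d14:-→d15:-→d16:H2→d17:-→d18:- -> H2
  lookup 27.13.97.101: bits 00011011 walk d0:H1→d1:-→d2:-→d3:-→d4:-→d5:-→d6:-→d7:-→d8:H1 -> H1
  lookup 39.0.2.238: bits 00100111 walk d0:H1→d1:-→d2:-→d3:-→d4:-→d5:-→d6:-→d7:-→d8:H1 -> H1
  add 27.198.34.74/31 -> H0 at depth 31
  lookup 39.190.10.4: bits 00100111101111100000101000 walk d0:H1→d1:-→d2:-→d3:-→d4:-→d5:-→d6:-→d7:-→d8:H1→d9:-→d10:-→d11:-→d12:-→d13:-→d14:-→d15:-→d16:-→d17:-→d18:-→d19:-→d20:-→d21:-→d22:-→d23:-→d24:H3→d25:-→d26:- -> H3
  lookup 27.192.8.119: bits 0001101111000 walk d0:H1→d1:-→d2:-→d3:-→d4:-→d5:-→d6:-→d7:-→d8:H1→d9:-→d10:-→d11:-→d12:H3→d13:- -> H3
  lookup 27.198.34.74: bits 0001101111000110001000100100101 walk d0:H1→d1:-→d2:-→d3:-→d4:-→d5:-→d6:-→d7:-→d8:H1→d9:-→d10:-→d11:-→d12:H3→d13:-→d14:-→d15:-→d16:H2→d17:-→d18:-→d19:-→d20:-→d21:-→d22:-→d23:-→d24:H1→d25:-→d26:-→d27:-→d28:-→d29:-→d30:-→d31:H0 -> H0
  lookup 39.0.55.110: bits 00100111 walk d0:H1→d1:-→d2:-→d3:-→d4:-→d5:-→d6:-→d7:-→d8:H1 -> H1
  lookup 39.0.0.1: bits 00100111 walk d0:H1→d1:-→d2:-→d3:-→d4:-→d5:-→d6:-→d7:-→d8:H1 -> H1
  lookup 27.198.0.1: bits 000110111100011000 walk d0:H1→d1:-→d2:-→d3:-→d4:-→d5:-→d6:-→d7:-→d8:H1→d9:-→d10:-→d11:-→d12:H3→d13:-→d14:-→d15:-→d16:H2→d17:-→d18:- -> H2
  lookup 27.198.34.1: bits 0001101111000110001000100 walk d0:H1→d1:-→d2:-→d3:-→d4:-→d5:-→d6:-→d7:-→d8:H1→d9:-→d10:-→d11:-→d12:H3→d13:-→d14:-→d15:-→d16:H2→d17:-→d18:-→d19:-→d20:-→d21:-→d22:-→d23:-→d24:H1→d25:- -> H1
  lookup 39.190.10.4: bits 00100111101111100000101000 walk d0:H1→d1:-→d2:-→d3:-→d4:-→d5:-→d6:-→d7:-→d8:H1→d9:-→d10:-→d11:-→d12:-→d13:-→d14:-→d15:-→d16:-→d17:-→d18:-→d19:-→d20:-→d21:-→d22:-→d23:-→d24:H3→d25:-→d26:- -> H3

== LOOKUPS ==
["H3","H1","no-route","H3","H1","H0","H2","H1","H1","H3","H2","H1","H1","H3","H3","H0","H1","H1","H2","H1","H3"]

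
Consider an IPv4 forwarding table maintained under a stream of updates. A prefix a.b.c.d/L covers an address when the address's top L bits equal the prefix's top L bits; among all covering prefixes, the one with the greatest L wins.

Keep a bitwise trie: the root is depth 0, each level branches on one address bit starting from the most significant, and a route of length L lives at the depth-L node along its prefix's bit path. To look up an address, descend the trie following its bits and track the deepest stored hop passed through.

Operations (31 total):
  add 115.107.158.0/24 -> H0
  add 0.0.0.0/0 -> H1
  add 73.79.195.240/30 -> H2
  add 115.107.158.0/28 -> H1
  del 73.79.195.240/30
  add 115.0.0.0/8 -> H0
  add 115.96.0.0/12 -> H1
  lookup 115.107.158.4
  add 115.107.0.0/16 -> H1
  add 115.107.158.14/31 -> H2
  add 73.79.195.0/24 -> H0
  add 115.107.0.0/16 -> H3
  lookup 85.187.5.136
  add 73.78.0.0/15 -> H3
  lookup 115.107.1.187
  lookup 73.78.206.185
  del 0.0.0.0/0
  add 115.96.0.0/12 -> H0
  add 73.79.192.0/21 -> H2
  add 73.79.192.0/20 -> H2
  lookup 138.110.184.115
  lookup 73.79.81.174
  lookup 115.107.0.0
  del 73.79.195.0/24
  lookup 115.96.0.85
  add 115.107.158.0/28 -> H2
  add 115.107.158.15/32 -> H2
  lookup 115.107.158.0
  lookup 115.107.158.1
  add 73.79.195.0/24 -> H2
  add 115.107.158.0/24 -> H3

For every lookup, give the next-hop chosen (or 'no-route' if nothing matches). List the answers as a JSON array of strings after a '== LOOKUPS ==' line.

Apply in order:
  add 115.107.158.0/24 -> H0 at depth 24
  add 0.0.0.0/0 -> H1 at depth 0
  add 73.79.195.240/30 -> H2 at depth 30
  add 115.107.158.0/28 -> H1 at depth 28
  - 73.79.195.240/30 clear@30
  add 115.0.0.0/8 -> H0 at depth 8
  add 115.96.0.0/12 -> H1 at depth 12
  lookup 115.107.158.4: bits 0111001101101011100111100000 walk d0:H1→d1:-→d2:-→d3:-→d4:-→d5:-→d6:-→d7:-→d8:H0→d9:-→d10:-→d11:-→d12:H1→d13:-→d14:-→d15:-→d16:-→d17:-→d18:-→d19:-→d20:-→d21:-→d22:-→d23:-→d24:H0→d25:-→d26:-→d27:-→d28:H1 -> H1
  add 115.107.0.0/16 -> H1 at depth 16
  add 115.107.158.14/31 -> H2 at depth 31
  add 73.79.195.0/24 -> H0 at depth 24
  add 115.107.0.0/16 -> H3 at depth 16
  lookup 85.187.5.136: bits 010 walk d0:H1→d1:-→d2:-→d3:- -> H1
  add 73.78.0.0/15 -> H3 at depth 15
  lookup 115.107.1.187: bits 0111001101101011 walk d0:H1→d1:-→d2:-→d3:-→d4:-→d5:-→d6:-→d7:-→d8:H0→d9:-→d10:-→d11:-→d12:H1→d13:-→d14:-→d15:-→d16:H3 -> H3
  lookup 73.78.206.185: bits 010010010100111 walk d0:H1→d1:-→d2:-→d3:-→d4:-→d5:-→d6:-→d7:-→d8:-→d9:-→d10:-→d11:-→d12:-→d13:-→d14:-→d15:H3 -> H3
  - 0.0.0.0/0 clear@0
  add 115.96.0.0/12 -> H0 at depth 12
  add 73.79.192.0/21 -> H2 at depth 21
  add 73.79.192.0/20 -> H2 at depth 20
  lookup 138.110.184.115: bits ε walk d0:- -> no-route
  lookup 73.79.81.174: bits 0100100101001111 walk d0:-→d1:-→d2:-→d3:-→d4:-→d5:-→d6:-→d7:-→d8:-→d9:-→d10:-→d11:-→d12:-→d13:-→d14:-→d15:H3→d16:- -> H3
  lookup 115.107.0.0: bits 0111001101101011 walk d0:-→d1:-→d2:-→d3:-→d4:-→d5:-→d6:-→d7:-→d8:H0→d9:-→d10:-→d11:-→d12:H0→d13:-→d14:-→d15:-→d16:H3 -> H3
  - 73.79.195.0/24 clear@24
  lookup 115.96.0.85: bits 011100110110 walk d0:-→d1:-→d2:-→d3:-→d4:-→d5:-→d6:-→d7:-→d8:H0→d9:-→d10:-→d11:-→d12:H0 -> H0
  add 115.107.158.0/28 -> H2 at depth 28
  add 115.107.158.15/32 -> H2 at depth 32
  lookup 115.107.158.0: bits 0111001101101011100111100000 walk d0:-→d1:-→d2:-→d3:-→d4:-→d5:-→d6:-→d7:-→d8:H0→d9:-→d10:-→d11:-→d12:H0→d13:-→d14:-→d15:-→d16:H3→d17:-→d18:-→d19:-→d20:-→d21:-→d22:-→d23:-→d24:H0→d25:-→d26:-→d27:-→d28:H2 -> H2
  lookup 115.107.158.1: bits 0111001101101011100111100000 walk d0:-→d1:-→d2:-→d3:-→d4:-→d5:-→d6:-→d7:-→d8:H0→d9:-→d10:-→d11:-→d12:H0→d13:-→d14:-→d15:-→d16:H3→d17:-→d18:-→d19:-→d20:-→d21:-→d22:-→d23:-→d24:H0→d25:-→d26:-→d27:-→d28:H2 -> H2
  add 73.79.195.0/24 -> H2 at depth 24
  add 115.107.158.0/24 -> H3 at depth 24

== LOOKUPS ==
["H1","H1","H3","H3","no-route","H3","H3","H0","H2","H2"]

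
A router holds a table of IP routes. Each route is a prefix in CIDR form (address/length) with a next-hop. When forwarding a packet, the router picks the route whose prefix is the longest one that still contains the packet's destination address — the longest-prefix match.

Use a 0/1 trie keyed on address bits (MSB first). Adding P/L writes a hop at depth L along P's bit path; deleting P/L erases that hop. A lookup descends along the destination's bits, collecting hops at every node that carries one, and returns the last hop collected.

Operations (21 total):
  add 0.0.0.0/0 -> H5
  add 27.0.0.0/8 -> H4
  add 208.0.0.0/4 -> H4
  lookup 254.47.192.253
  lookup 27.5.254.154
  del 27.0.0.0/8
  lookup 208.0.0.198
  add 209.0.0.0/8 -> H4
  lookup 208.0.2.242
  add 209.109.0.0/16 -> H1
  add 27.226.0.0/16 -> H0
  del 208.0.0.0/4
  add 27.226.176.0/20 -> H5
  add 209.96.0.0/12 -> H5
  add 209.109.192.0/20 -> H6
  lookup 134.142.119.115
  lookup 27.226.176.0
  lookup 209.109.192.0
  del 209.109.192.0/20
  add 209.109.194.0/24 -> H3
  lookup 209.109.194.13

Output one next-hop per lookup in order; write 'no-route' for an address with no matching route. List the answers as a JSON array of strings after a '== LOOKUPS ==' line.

Apply in order:
  add 0.0.0.0/0 -> H5 at depth 0
  add 27.0.0.0/8 -> H4 at depth 8
  add 208.0.0.0/4 -> H4 at depth 4
  lookup 254.47.192.253: bits 11 walk d0:H5→d1:-→d2:- -> H5
  lookup 27.5.254.154: bits 00011011 walk d0:H5→d1:-→d2:-→d3:-→d4:-→d5:-→d6:-→d7:-→d8:H4 -> H4
  - 27.0.0.0/8 clear@8
  lookup 208.0.0.198: bits 1101 walk d0:H5→d1:-→d2:-→d3:-→d4:H4 -> H4
  add 209.0.0.0/8 -> H4 at depth 8
  lookup 208.0.2.242: bits 1101000 walk d0:H5→d1:-→d2:-→d3:-→d4:H4→d5:-→d6:-→d7:- -> H4
  add 209.109.0.0/16 -> H1 at depth 16
  add 27.226.0.0/16 -> H0 at depth 16
  - 208.0.0.0/4 clear@4
  add 27.226.176.0/20 -> H5 at depth 20
  add 209.96.0.0/12 -> H5 at depth 12
  add 209.109.192.0/20 -> H6 at depth 20
  lookup 134.142.119.115: bits 1 walk d0:H5→d1:- -> H5
  lookup 27.226.176.0: bits 00011011111000101011 walk d0:H5→d1:-→d2:-→d3:-→d4:-→d5:-→d6:-→d7:-→d8:-→d9:-→d10:-→d11:-→d12:-→d13:-→d14:-→d15:-→d16:H0→d17:-→d18:-→d19:-→d20:H5 -> H5
  lookup 209.109.192.0: bits 11010001011011011100 walk d0:H5→d1:-→d2:-→d3:-→d4:-→d5:-→d6:-→d7:-→d8:H4→d9:-→d10:-→d11:-→d12:H5→d13:-→d14:-→d15:-→d16:H1→d17:-→d18:-→d19:-→d20:H6 -> H6
  - 209.109.192.0/20 clear@20
  add 209.109.194.0/24 -> H3 at depth 24
  lookup 209.109.194.13: bits 110100010110110111000010 walk d0:H5→d1:-→d2:-→d3:-→d4:-→d5:-→d6:-→d7:-→d8:H4→d9:-→d10:-→d11:-→d12:H5→d13:-→d14:-→d15:-→d16:H1→d17:-→d18:-→d19:-→d20:-→d21:-→d22:-→d23:-→d24:H3 -> H3

== LOOKUPS ==
["H5","H4","H4","H4","H5","H5","H6","H3"]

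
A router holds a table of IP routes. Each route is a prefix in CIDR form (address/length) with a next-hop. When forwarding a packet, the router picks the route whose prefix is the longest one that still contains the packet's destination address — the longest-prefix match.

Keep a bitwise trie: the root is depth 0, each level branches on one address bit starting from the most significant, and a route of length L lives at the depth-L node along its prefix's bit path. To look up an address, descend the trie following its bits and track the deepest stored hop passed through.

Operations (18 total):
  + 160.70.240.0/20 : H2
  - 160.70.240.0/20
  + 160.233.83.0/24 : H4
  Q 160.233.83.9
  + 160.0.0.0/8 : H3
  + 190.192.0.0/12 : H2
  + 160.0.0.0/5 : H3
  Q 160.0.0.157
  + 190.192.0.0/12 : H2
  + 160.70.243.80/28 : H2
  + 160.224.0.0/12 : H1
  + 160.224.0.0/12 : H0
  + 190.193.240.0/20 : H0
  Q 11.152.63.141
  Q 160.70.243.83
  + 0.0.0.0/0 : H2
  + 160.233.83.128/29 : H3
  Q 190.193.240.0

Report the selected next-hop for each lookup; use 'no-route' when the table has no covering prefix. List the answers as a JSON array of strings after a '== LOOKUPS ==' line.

Apply in order:
  + 160.70.240.0/20 (H2) depth=20
  del 160.70.240.0/20 (clear depth 20)
  + 160.233.83.0/24 (H4) depth=24
  ? 160.233.83.9  path d0:-→d1:-→d2:-→d3:-→d4:-→d5:-→d6:-→d7:-→d8:-→d9:-→d10:-→d11:-→d12:-→d13:-→d14:-→d15:-→d16:-→d17:-→d18:-→d19:-→d20:-→d21:-→d22:-→d23:-→d24:H4  best=H4
  + 160.0.0.0/8 (H3) depth=8
  + 190.192.0.0/12 (H2) depth=12
  + 160.0.0.0/5 (H3) depth=5
  ? 160.0.0.157  path d0:-→d1:-→d2:-→d3:-→d4:-→d5:H3→d6:-→d7:-→d8:H3→d9:-  best=H3
  + 190.192.0.0/12 (H2) depth=12
  + 160.70.243.80/28 (H2) depth=28
  + 160.224.0.0/12 (H1) depth=12
  + 160.224.0.0/12 (H0) depth=12
  + 190.193.240.0/20 (H0) depth=20
  ? 11.152.63.141  path d0:-  best=no-route
  ? 160.70.243.83  path d0:-→d1:-→d2:-→d3:-→d4:-→d5:H3→d6:-→d7:-→d8:H3→d9:-→d10:-→d11:-→d12:-→d13:-→d14:-→d15:-→d16:-→d17:-→d18:-→d19:-→d20:-→d21:-→d22:-→d23:-→d24:-→d25:-→d26:-→d27:-→d28:H2  best=H2
  + 0.0.0.0/0 (H2) depth=0
  + 160.233.83.128/29 (H3) depth=29
  ? 190.193.240.0  path d0:H2→d1:-→d2:-→d3:-→d4:-→d5:-→d6:-→d7:-→d8:-→d9:-→d10:-→d11:-→d12:H2→d13:-→d14:-→d15:-→d16:-→d17:-→d18:-→d19:-→d20:H0  best=H0

== LOOKUPS ==
["H4","H3","no-route","H2","H0"]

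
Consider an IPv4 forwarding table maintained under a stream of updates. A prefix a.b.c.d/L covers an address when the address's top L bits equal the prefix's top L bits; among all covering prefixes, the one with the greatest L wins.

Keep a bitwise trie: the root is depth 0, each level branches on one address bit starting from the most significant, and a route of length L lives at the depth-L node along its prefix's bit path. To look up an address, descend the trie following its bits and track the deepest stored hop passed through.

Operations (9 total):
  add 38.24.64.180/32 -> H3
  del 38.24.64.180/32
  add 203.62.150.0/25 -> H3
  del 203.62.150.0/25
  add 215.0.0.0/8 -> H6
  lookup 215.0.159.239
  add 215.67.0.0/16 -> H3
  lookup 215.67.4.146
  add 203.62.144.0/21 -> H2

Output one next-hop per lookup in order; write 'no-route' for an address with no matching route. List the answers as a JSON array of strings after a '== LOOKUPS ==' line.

Process each operation:
  + 38.24.64.180/32 (H3) depth=32
  del 38.24.64.180/32 (clear depth 32)
  + 203.62.150.0/25 (H3) depth=25
  del 203.62.150.0/25 (clear depth 25)
  + 215.0.0.0/8 (H6) depth=8
  Q 215.0.159.239: descend 11010111 ; hops seen [H6] ; pick H6
  + 215.67.0.0/16 (H3) depth=16
  Q 215.67.4.146: descend 1101011101000011 ; hops seen [H6,H3] ; pick H3
  + 203.62.144.0/21 (H2) depth=21

== LOOKUPS ==
["H6","H3"]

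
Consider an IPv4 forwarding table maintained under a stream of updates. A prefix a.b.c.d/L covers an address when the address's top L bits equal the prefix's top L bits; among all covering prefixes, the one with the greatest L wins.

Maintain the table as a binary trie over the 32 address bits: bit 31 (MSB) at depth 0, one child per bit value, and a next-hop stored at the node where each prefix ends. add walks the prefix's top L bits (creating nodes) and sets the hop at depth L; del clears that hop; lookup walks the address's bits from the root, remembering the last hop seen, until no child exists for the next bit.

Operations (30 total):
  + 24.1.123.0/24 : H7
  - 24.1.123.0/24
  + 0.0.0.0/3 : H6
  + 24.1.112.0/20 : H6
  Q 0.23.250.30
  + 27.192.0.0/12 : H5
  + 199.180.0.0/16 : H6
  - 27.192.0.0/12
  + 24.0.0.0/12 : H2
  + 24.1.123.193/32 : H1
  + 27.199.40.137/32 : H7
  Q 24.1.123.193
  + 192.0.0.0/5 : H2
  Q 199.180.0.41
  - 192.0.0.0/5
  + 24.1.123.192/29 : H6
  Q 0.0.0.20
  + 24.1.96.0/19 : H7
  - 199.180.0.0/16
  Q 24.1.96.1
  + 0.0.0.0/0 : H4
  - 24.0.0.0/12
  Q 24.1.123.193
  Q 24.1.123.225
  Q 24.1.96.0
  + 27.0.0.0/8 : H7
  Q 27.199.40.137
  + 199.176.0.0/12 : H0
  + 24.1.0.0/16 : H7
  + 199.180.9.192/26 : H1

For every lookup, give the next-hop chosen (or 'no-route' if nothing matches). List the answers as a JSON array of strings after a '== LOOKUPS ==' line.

Process each operation:
  add 24.1.123.0/24 -> H7 at depth 24
  del 24.1.123.0/24 (clear depth 24)
  add 0.0.0.0/3 -> H6 at depth 3
  add 24.1.112.0/20 -> H6 at depth 20
  ? 0.23.250.30  path d0:-→d1:-→d2:-→d3:H6  best=H6
  add 27.192.0.0/12 -> H5 at depth 12
  add 199.180.0.0/16 -> H6 at depth 16
  del 27.192.0.0/12 (clear depth 12)
  add 24.0.0.0/12 -> H2 at depth 12
  add 24.1.123.193/32 -> H1 at depth 32
  add 27.199.40.137/32 -> H7 at depth 32
  ? 24.1.123.193  path d0:-→d1:-→d2:-→d3:H6→d4:-→d5:-→d6:-→d7:-→d8:-→d9:-→d10:-→d11:-→d12:H2→d13:-→d14:-→d15:-→d16:-→d17:-→d18:-→d19:-→d20:H6→d21:-→d22:-→d23:-→d24:-→d25:-→d26:-→d27:-→d28:-→d29:-→d30:-→d31:-→d32:H1  best=H1
  add 192.0.0.0/5 -> H2 at depth 5
  ? 199.180.0.41  path d0:-→d1:-→d2:-→d3:-→d4:-→d5:H2→d6:-→d7:-→d8:-→d9:-→d10:-→d11:-→d12:-→d13:-→d14:-→d15:-→d16:H6  best=H6
  del 192.0.0.0/5 (clear depth 5)
  add 24.1.123.192/29 -> H6 at depth 29
  ? 0.0.0.20  path d0:-→d1:-→d2:-→d3:H6  best=H6
  add 24.1.96.0/19 -> H7 at depth 19
  del 199.180.0.0/16 (clear depth 16)
  ? 24.1.96.1  path d0:-→d1:-→d2:-→d3:H6→d4:-→d5:-→d6:-→d7:-→d8:-→d9:-→d10:-→d11:-→d12:H2→d13:-→d14:-→d15:-→d16:-→d17:-→d18:-→d19:H7  best=H7
  add 0.0.0.0/0 -> H4 at depth 0
  del 24.0.0.0/12 (clear depth 12)
  ? 24.1.123.193  path d0:H4→d1:-→d2:-→d3:H6→d4:-→d5:-→d6:-→d7:-→d8:-→d9:-→d10:-→d11:-→d12:-→d13:-→d14:-→d15:-→d16:-→d17:-→d18:-→d19:H7→d20:H6→d21:-→d22:-→d23:-→d24:-→d25:-→d26:-→d27:-→d28:-→d29:H6→d30:-→d31:-→d32:H1  best=H1
  ? 24.1.123.225  path d0:H4→d1:-→d2:-→d3:H6→d4:-→d5:-→d6:-→d7:-→d8:-→d9:-→d10:-→d11:-→d12:-→d13:-→d14:-→d15:-→d16:-→d17:-→d18:-→d19:H7→d20:H6→d21:-→d22:-→d23:-→d24:-→d25:-→d26:-  best=H6
  ? 24.1.96.0  path d0:H4→d1:-→d2:-→d3:H6→d4:-→d5:-→d6:-→d7:-→d8:-→d9:-→d10:-→d11:-→d12:-→d13:-→d14:-→d15:-→d16:-→d17:-→d18:-→d19:H7  best=H7
  add 27.0.0.0/8 -> H7 at depth 8
  ? 27.199.40.137  path d0:H4→d1:-→d2:-→d3:H6→d4:-→d5:-→d6:-→d7:-→d8:H7→d9:-→d10:-→d11:-→d12:-→d13:-→d14:-→d15:-→d16:-→d17:-→d18:-→d19:-→d20:-→d21:-→d22:-→d23:-→d24:-→d25:-→d26:-→d27:-→d28:-→d29:-→d30:-→d31:-→d32:H7  best=H7
  add 199.176.0.0/12 -> H0 at depth 12
  add 24.1.0.0/16 -> H7 at depth 16
  add 199.180.9.192/26 -> H1 at depth 26

== LOOKUPS ==
["H6","H1","H6","H6","H7","H1","H6","H7","H7"]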